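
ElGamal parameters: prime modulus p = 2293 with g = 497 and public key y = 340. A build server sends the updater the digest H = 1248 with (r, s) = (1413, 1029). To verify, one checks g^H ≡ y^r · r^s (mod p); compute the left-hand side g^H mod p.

Squares mod 2293: 497^1≡497, 497^2≡1658, 497^4≡1950, 497^8≡706, 497^16≡855, 497^32≡1851, 497^64≡459, 497^128≡2018, 497^256≡2249, 497^512≡1936, 497^1024≡1334
1248 = 1024 + 128 + 64 + 32, so 497^1248 ≡ 1334·2018·459·1851 ≡ 1575 (mod 2293)

1575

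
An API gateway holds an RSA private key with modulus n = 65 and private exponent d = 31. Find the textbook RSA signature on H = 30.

30

H^2 ≡ 30^2 = 900 ≡ 55
H^4 ≡ 55^2 = 3025 ≡ 35
H^8 ≡ 35^2 = 1225 ≡ 55
H^16 ≡ 55^2 = 3025 ≡ 35
31 = 16 + 8 + 4 + 2 + 1, so H^31 ≡ 35·55·35·55·30 ≡ 30 (mod 65)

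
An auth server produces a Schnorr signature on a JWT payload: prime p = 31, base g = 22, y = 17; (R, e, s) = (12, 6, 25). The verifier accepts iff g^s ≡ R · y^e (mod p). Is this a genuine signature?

g^s mod p:
Squares mod 31: 22^1≡22, 22^2≡19, 22^4≡20, 22^8≡28, 22^16≡9
25 = 16 + 8 + 1, so 22^25 ≡ 9·28·22 ≡ 26 (mod 31)
R · y^e mod p:
Squares mod 31: 17^1≡17, 17^2≡10, 17^4≡7
6 = 4 + 2, so 17^6 ≡ 7·10 ≡ 8 (mod 31)
12·8 = 96 ≡ 3 (mod 31)
26 ≠ 3; the check fails.

forged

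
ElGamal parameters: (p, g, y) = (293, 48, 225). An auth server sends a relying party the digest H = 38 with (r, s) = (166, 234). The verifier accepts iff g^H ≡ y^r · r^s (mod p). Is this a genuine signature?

Left side g^H mod p:
48^38 mod 293 = 61
Right side y^r · r^s mod p:
225^166 mod 293 = 135
166^234 mod 293 = 224
135·224 = 30240 ≡ 61 (mod 293)
61 ≡ 61 (mod 293), so the signature is genuine.

genuine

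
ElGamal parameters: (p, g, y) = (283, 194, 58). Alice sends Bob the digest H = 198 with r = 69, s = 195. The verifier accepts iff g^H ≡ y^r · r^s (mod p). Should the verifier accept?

accept

Left side g^H mod p:
Squares mod 283: 194^1≡194, 194^2≡280, 194^4≡9, 194^8≡81, 194^16≡52, 194^32≡157, 194^64≡28, 194^128≡218
198 = 128 + 64 + 4 + 2, so 194^198 ≡ 218·28·9·280 ≡ 181 (mod 283)
Right side y^r · r^s mod p:
Squares mod 283: 58^1≡58, 58^2≡251, 58^4≡175, 58^8≡61, 58^16≡42, 58^32≡66, 58^64≡111
69 = 64 + 4 + 1, so 58^69 ≡ 111·175·58 ≡ 27 (mod 283)
Squares mod 283: 69^1≡69, 69^2≡233, 69^4≡236, 69^8≡228, 69^16≡195, 69^32≡103, 69^64≡138, 69^128≡83
195 = 128 + 64 + 2 + 1, so 69^195 ≡ 83·138·233·69 ≡ 122 (mod 283)
27·122 = 3294 ≡ 181 (mod 283)
181 ≡ 181 (mod 283), so the signature is genuine.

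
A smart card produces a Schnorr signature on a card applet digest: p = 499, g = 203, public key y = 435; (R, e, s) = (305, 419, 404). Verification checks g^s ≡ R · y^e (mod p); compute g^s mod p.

9

203^2 = 41209 ≡ 291
203^4 ≡ 291^2 = 84681 ≡ 350
203^8 ≡ 350^2 = 122500 ≡ 245
203^16 ≡ 245^2 = 60025 ≡ 145
203^32 ≡ 145^2 = 21025 ≡ 67
203^64 ≡ 67^2 = 4489 ≡ 497
203^128 ≡ 497^2 = 247009 ≡ 4
203^256 ≡ 4^2 = 16
404 = 256 + 128 + 16 + 4, so 203^404 ≡ 16·4·145·350 ≡ 9 (mod 499)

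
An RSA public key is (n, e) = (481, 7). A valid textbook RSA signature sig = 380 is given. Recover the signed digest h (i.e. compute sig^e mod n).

380

sig^2 ≡ 380^2 = 144400 ≡ 100
sig^4 ≡ 100^2 = 10000 ≡ 380
7 = 4 + 2 + 1, so sig^7 ≡ 380·100·380 ≡ 380 (mod 481)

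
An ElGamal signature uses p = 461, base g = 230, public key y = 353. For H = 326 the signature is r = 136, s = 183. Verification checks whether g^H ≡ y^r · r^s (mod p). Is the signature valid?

Left side g^H mod p:
Squares mod 461: 230^1≡230, 230^2≡346, 230^4≡317, 230^8≡452, 230^16≡81, 230^32≡107, 230^64≡385, 230^128≡244, 230^256≡67
326 = 256 + 64 + 4 + 2, so 230^326 ≡ 67·385·317·346 ≡ 295 (mod 461)
Right side y^r · r^s mod p:
Squares mod 461: 353^1≡353, 353^2≡139, 353^4≡420, 353^8≡298, 353^16≡292, 353^32≡440, 353^64≡441, 353^128≡400
136 = 128 + 8, so 353^136 ≡ 400·298 ≡ 262 (mod 461)
Squares mod 461: 136^1≡136, 136^2≡56, 136^4≡370, 136^8≡444, 136^16≡289, 136^32≡80, 136^64≡407, 136^128≡150
183 = 128 + 32 + 16 + 4 + 2 + 1, so 136^183 ≡ 150·80·289·370·56·136 ≡ 301 (mod 461)
262·301 = 78862 ≡ 31 (mod 461)
295 ≠ 31, so verification fails.

invalid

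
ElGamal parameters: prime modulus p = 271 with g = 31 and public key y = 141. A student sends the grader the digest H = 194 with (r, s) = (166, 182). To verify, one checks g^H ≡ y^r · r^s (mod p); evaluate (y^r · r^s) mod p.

167

141^2 = 19881 ≡ 98
141^4 ≡ 98^2 = 9604 ≡ 119
141^8 ≡ 119^2 = 14161 ≡ 69
141^16 ≡ 69^2 = 4761 ≡ 154
141^32 ≡ 154^2 = 23716 ≡ 139
141^64 ≡ 139^2 = 19321 ≡ 80
141^128 ≡ 80^2 = 6400 ≡ 167
166 = 128 + 32 + 4 + 2, so 141^166 ≡ 167·139·119·98 ≡ 247 (mod 271)
166^2 = 27556 ≡ 185
166^4 ≡ 185^2 = 34225 ≡ 79
166^8 ≡ 79^2 = 6241 ≡ 8
166^16 ≡ 8^2 = 64
166^32 ≡ 64^2 = 4096 ≡ 31
166^64 ≡ 31^2 = 961 ≡ 148
166^128 ≡ 148^2 = 21904 ≡ 224
182 = 128 + 32 + 16 + 4 + 2, so 166^182 ≡ 224·31·64·79·185 ≡ 185 (mod 271)
y^r · r^s ≡ 247·185 = 45695 ≡ 167 (mod 271)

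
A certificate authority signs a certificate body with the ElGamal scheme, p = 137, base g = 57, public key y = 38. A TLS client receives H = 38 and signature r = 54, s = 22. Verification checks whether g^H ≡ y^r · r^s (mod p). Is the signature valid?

invalid

Left side g^H mod p:
57^2 = 3249 ≡ 98
57^4 ≡ 98^2 = 9604 ≡ 14
57^8 ≡ 14^2 = 196 ≡ 59
57^16 ≡ 59^2 = 3481 ≡ 56
57^32 ≡ 56^2 = 3136 ≡ 122
38 = 32 + 4 + 2, so 57^38 ≡ 122·14·98 ≡ 107 (mod 137)
Right side y^r · r^s mod p:
38^2 = 1444 ≡ 74
38^4 ≡ 74^2 = 5476 ≡ 133
38^8 ≡ 133^2 = 17689 ≡ 16
38^16 ≡ 16^2 = 256 ≡ 119
38^32 ≡ 119^2 = 14161 ≡ 50
54 = 32 + 16 + 4 + 2, so 38^54 ≡ 50·119·133·74 ≡ 72 (mod 137)
54^2 = 2916 ≡ 39
54^4 ≡ 39^2 = 1521 ≡ 14
54^8 ≡ 14^2 = 196 ≡ 59
54^16 ≡ 59^2 = 3481 ≡ 56
22 = 16 + 4 + 2, so 54^22 ≡ 56·14·39 ≡ 25 (mod 137)
72·25 = 1800 ≡ 19 (mod 137)
107 ≠ 19, so verification fails.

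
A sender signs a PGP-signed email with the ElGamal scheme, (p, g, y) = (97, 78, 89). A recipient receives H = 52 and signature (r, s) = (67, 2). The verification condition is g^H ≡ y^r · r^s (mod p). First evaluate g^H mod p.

47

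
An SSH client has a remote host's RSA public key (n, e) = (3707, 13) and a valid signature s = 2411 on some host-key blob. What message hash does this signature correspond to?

2197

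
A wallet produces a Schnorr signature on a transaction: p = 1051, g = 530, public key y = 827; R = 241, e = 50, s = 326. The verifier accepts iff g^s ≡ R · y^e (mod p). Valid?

g^s mod p:
530^2 = 280900 ≡ 283
530^4 ≡ 283^2 = 80089 ≡ 213
530^8 ≡ 213^2 = 45369 ≡ 176
530^16 ≡ 176^2 = 30976 ≡ 497
530^32 ≡ 497^2 = 247009 ≡ 24
530^64 ≡ 24^2 = 576
530^128 ≡ 576^2 = 331776 ≡ 711
530^256 ≡ 711^2 = 505521 ≡ 1041
326 = 256 + 64 + 4 + 2, so 530^326 ≡ 1041·576·213·283 ≡ 269 (mod 1051)
R · y^e mod p:
827^2 = 683929 ≡ 779
827^4 ≡ 779^2 = 606841 ≡ 414
827^8 ≡ 414^2 = 171396 ≡ 83
827^16 ≡ 83^2 = 6889 ≡ 583
827^32 ≡ 583^2 = 339889 ≡ 416
50 = 32 + 16 + 2, so 827^50 ≡ 416·583·779 ≡ 501 (mod 1051)
241·501 = 120741 ≡ 927 (mod 1051)
269 ≠ 927; the check fails.

no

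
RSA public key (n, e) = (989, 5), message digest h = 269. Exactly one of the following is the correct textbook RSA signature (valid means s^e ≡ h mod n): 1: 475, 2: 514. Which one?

2

Candidate 1: 475^2 = 225625 ≡ 133; 475^4 ≡ 133^2 = 17689 ≡ 876; 5 = 4 + 1, so 475^5 ≡ 876·475 ≡ 720 (mod 989)
Candidate 2: 514^2 = 264196 ≡ 133; 514^4 ≡ 133^2 = 17689 ≡ 876; 5 = 4 + 1, so 514^5 ≡ 876·514 ≡ 269 (mod 989)
  → matches h = 269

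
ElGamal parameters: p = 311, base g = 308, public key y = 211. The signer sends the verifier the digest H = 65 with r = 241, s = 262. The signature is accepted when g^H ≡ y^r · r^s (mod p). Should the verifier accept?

Left side g^H mod p:
308^2 = 94864 ≡ 9
308^4 ≡ 9^2 = 81
308^8 ≡ 81^2 = 6561 ≡ 30
308^16 ≡ 30^2 = 900 ≡ 278
308^32 ≡ 278^2 = 77284 ≡ 156
308^64 ≡ 156^2 = 24336 ≡ 78
65 = 64 + 1, so 308^65 ≡ 78·308 ≡ 77 (mod 311)
Right side y^r · r^s mod p:
211^2 = 44521 ≡ 48
211^4 ≡ 48^2 = 2304 ≡ 127
211^8 ≡ 127^2 = 16129 ≡ 268
211^16 ≡ 268^2 = 71824 ≡ 294
211^32 ≡ 294^2 = 86436 ≡ 289
211^64 ≡ 289^2 = 83521 ≡ 173
211^128 ≡ 173^2 = 29929 ≡ 73
241 = 128 + 64 + 32 + 16 + 1, so 211^241 ≡ 73·173·289·294·211 ≡ 119 (mod 311)
241^2 = 58081 ≡ 235
241^4 ≡ 235^2 = 55225 ≡ 178
241^8 ≡ 178^2 = 31684 ≡ 273
241^16 ≡ 273^2 = 74529 ≡ 200
241^32 ≡ 200^2 = 40000 ≡ 192
241^64 ≡ 192^2 = 36864 ≡ 166
241^128 ≡ 166^2 = 27556 ≡ 188
241^256 ≡ 188^2 = 35344 ≡ 201
262 = 256 + 4 + 2, so 241^262 ≡ 201·178·235 ≡ 256 (mod 311)
119·256 = 30464 ≡ 297 (mod 311)
77 ≠ 297, so verification fails.

reject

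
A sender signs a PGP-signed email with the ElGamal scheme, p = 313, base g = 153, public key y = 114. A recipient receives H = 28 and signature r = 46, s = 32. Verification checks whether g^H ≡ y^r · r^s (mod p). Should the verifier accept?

Left side g^H mod p:
153^2 = 23409 ≡ 247
153^4 ≡ 247^2 = 61009 ≡ 287
153^8 ≡ 287^2 = 82369 ≡ 50
153^16 ≡ 50^2 = 2500 ≡ 309
28 = 16 + 8 + 4, so 153^28 ≡ 309·50·287 ≡ 192 (mod 313)
Right side y^r · r^s mod p:
114^2 = 12996 ≡ 163
114^4 ≡ 163^2 = 26569 ≡ 277
114^8 ≡ 277^2 = 76729 ≡ 44
114^16 ≡ 44^2 = 1936 ≡ 58
114^32 ≡ 58^2 = 3364 ≡ 234
46 = 32 + 8 + 4 + 2, so 114^46 ≡ 234·44·277·163 ≡ 210 (mod 313)
46^2 = 2116 ≡ 238
46^4 ≡ 238^2 = 56644 ≡ 304
46^8 ≡ 304^2 = 92416 ≡ 81
46^16 ≡ 81^2 = 6561 ≡ 301
46^32 ≡ 301^2 = 90601 ≡ 144
210·144 = 30240 ≡ 192 (mod 313)
192 ≡ 192 (mod 313), so the signature is genuine.

accept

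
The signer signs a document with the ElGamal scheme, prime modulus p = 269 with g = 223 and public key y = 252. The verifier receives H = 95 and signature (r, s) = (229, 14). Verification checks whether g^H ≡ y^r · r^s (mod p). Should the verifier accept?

Left side g^H mod p:
223^2 = 49729 ≡ 233
223^4 ≡ 233^2 = 54289 ≡ 220
223^8 ≡ 220^2 = 48400 ≡ 249
223^16 ≡ 249^2 = 62001 ≡ 131
223^32 ≡ 131^2 = 17161 ≡ 214
223^64 ≡ 214^2 = 45796 ≡ 66
95 = 64 + 16 + 8 + 4 + 2 + 1, so 223^95 ≡ 66·131·249·220·233·223 ≡ 114 (mod 269)
Right side y^r · r^s mod p:
252^2 = 63504 ≡ 20
252^4 ≡ 20^2 = 400 ≡ 131
252^8 ≡ 131^2 = 17161 ≡ 214
252^16 ≡ 214^2 = 45796 ≡ 66
252^32 ≡ 66^2 = 4356 ≡ 52
252^64 ≡ 52^2 = 2704 ≡ 14
252^128 ≡ 14^2 = 196
229 = 128 + 64 + 32 + 4 + 1, so 252^229 ≡ 196·14·52·131·252 ≡ 27 (mod 269)
229^2 = 52441 ≡ 255
229^4 ≡ 255^2 = 65025 ≡ 196
229^8 ≡ 196^2 = 38416 ≡ 218
14 = 8 + 4 + 2, so 229^14 ≡ 218·196·255 ≡ 64 (mod 269)
27·64 = 1728 ≡ 114 (mod 269)
114 ≡ 114 (mod 269), so the signature is genuine.

accept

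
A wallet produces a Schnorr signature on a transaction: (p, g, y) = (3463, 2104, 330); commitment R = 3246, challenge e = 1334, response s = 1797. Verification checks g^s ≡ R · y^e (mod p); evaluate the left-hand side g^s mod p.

2104^2 = 4426816 ≡ 1102
2104^4 ≡ 1102^2 = 1214404 ≡ 2354
2104^8 ≡ 2354^2 = 5541316 ≡ 516
2104^16 ≡ 516^2 = 266256 ≡ 3068
2104^32 ≡ 3068^2 = 9412624 ≡ 190
2104^64 ≡ 190^2 = 36100 ≡ 1470
2104^128 ≡ 1470^2 = 2160900 ≡ 3451
2104^256 ≡ 3451^2 = 11909401 ≡ 144
2104^512 ≡ 144^2 = 20736 ≡ 3421
2104^1024 ≡ 3421^2 = 11703241 ≡ 1764
1797 = 1024 + 512 + 256 + 4 + 1, so 2104^1797 ≡ 1764·3421·144·2354·2104 ≡ 744 (mod 3463)

744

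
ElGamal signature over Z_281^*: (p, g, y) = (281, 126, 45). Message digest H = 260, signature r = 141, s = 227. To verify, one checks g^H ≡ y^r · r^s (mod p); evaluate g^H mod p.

126^2 = 15876 ≡ 140
126^4 ≡ 140^2 = 19600 ≡ 211
126^8 ≡ 211^2 = 44521 ≡ 123
126^16 ≡ 123^2 = 15129 ≡ 236
126^32 ≡ 236^2 = 55696 ≡ 58
126^64 ≡ 58^2 = 3364 ≡ 273
126^128 ≡ 273^2 = 74529 ≡ 64
126^256 ≡ 64^2 = 4096 ≡ 162
260 = 256 + 4, so 126^260 ≡ 162·211 ≡ 181 (mod 281)

181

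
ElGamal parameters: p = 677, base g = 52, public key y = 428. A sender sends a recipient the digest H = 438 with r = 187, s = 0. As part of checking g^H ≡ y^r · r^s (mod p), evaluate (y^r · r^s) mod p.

574

Squares mod 677: 428^1≡428, 428^2≡394, 428^4≡203, 428^8≡589, 428^16≡297, 428^32≡199, 428^64≡335, 428^128≡520
187 = 128 + 32 + 16 + 8 + 2 + 1, so 428^187 ≡ 520·199·297·589·394·428 ≡ 574 (mod 677)
187^0 mod 677 = 1
y^r · r^s ≡ 574·1 = 574 ≡ 574 (mod 677)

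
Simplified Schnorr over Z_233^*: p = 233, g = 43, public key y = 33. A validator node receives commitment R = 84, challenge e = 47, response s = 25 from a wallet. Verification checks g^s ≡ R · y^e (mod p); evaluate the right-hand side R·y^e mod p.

118

33^2 = 1089 ≡ 157
33^4 ≡ 157^2 = 24649 ≡ 184
33^8 ≡ 184^2 = 33856 ≡ 71
33^16 ≡ 71^2 = 5041 ≡ 148
33^32 ≡ 148^2 = 21904 ≡ 2
47 = 32 + 8 + 4 + 2 + 1, so 33^47 ≡ 2·71·184·157·33 ≡ 129 (mod 233)
R · y^e ≡ 84·129 = 10836 ≡ 118 (mod 233)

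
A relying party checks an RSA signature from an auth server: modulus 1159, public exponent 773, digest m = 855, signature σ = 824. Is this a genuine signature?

σ^773 mod 1159 = 372
372 ≠ 855, so verification fails.

forged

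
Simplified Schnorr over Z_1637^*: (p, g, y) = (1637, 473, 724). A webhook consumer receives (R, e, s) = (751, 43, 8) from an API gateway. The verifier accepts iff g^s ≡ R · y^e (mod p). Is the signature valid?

invalid

g^s mod p:
473^8 mod 1637 = 1597
R · y^e mod p:
724^43 mod 1637 = 1212
751·1212 = 910212 ≡ 40 (mod 1637)
1597 ≠ 40; the check fails.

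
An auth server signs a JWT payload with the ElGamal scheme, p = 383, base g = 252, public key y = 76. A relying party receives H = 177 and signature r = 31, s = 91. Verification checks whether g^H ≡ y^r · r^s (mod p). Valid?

Left side g^H mod p:
252^2 = 63504 ≡ 309
252^4 ≡ 309^2 = 95481 ≡ 114
252^8 ≡ 114^2 = 12996 ≡ 357
252^16 ≡ 357^2 = 127449 ≡ 293
252^32 ≡ 293^2 = 85849 ≡ 57
252^64 ≡ 57^2 = 3249 ≡ 185
252^128 ≡ 185^2 = 34225 ≡ 138
177 = 128 + 32 + 16 + 1, so 252^177 ≡ 138·57·293·252 ≡ 137 (mod 383)
Right side y^r · r^s mod p:
76^2 = 5776 ≡ 31
76^4 ≡ 31^2 = 961 ≡ 195
76^8 ≡ 195^2 = 38025 ≡ 108
76^16 ≡ 108^2 = 11664 ≡ 174
31 = 16 + 8 + 4 + 2 + 1, so 76^31 ≡ 174·108·195·31·76 ≡ 96 (mod 383)
31^2 = 961 ≡ 195
31^4 ≡ 195^2 = 38025 ≡ 108
31^8 ≡ 108^2 = 11664 ≡ 174
31^16 ≡ 174^2 = 30276 ≡ 19
31^32 ≡ 19^2 = 361
31^64 ≡ 361^2 = 130321 ≡ 101
91 = 64 + 16 + 8 + 2 + 1, so 31^91 ≡ 101·19·174·195·31 ≡ 65 (mod 383)
96·65 = 6240 ≡ 112 (mod 383)
137 ≠ 112, so verification fails.

no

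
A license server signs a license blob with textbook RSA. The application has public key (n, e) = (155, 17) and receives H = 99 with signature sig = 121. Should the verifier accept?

Squares mod 155: sig^1≡121, sig^2≡71, sig^4≡81, sig^8≡51, sig^16≡121
17 = 16 + 1, so sig^17 ≡ 121·121 ≡ 71 (mod 155)
The recovered value 71 does not match the digest 99.

reject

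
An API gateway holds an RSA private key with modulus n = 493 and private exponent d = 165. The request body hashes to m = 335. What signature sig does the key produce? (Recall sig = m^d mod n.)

Squares mod 493: m^1≡335, m^2≡314, m^4≡489, m^8≡16, m^16≡256, m^32≡460, m^64≡103, m^128≡256
165 = 128 + 32 + 4 + 1, so m^165 ≡ 256·460·489·335 ≡ 54 (mod 493)

54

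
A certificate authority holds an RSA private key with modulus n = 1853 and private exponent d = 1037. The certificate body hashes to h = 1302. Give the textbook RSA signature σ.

Squares mod 1853: h^1≡1302, h^2≡1562, h^4≡1296, h^8≡798, h^16≡1225, h^32≡1548, h^64≡375, h^128≡1650, h^256≡443, h^512≡1684, h^1024≡766
1037 = 1024 + 8 + 4 + 1, so h^1037 ≡ 766·798·1296·1302 ≡ 1456 (mod 1853)

1456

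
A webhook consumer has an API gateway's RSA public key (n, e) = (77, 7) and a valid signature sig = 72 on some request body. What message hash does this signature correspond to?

30

sig^2 ≡ 72^2 = 5184 ≡ 25
sig^4 ≡ 25^2 = 625 ≡ 9
7 = 4 + 2 + 1, so sig^7 ≡ 9·25·72 ≡ 30 (mod 77)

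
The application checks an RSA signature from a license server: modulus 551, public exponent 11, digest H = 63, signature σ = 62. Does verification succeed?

passes

σ^2 ≡ 62^2 = 3844 ≡ 538
σ^4 ≡ 538^2 = 289444 ≡ 169
σ^8 ≡ 169^2 = 28561 ≡ 460
11 = 8 + 2 + 1, so σ^11 ≡ 460·538·62 ≡ 63 (mod 551)
63 = H, so the signature checks out.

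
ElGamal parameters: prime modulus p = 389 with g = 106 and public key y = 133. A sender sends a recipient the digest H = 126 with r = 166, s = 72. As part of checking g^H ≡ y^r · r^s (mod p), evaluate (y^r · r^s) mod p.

133^166 mod 389 = 269
166^72 mod 389 = 369
y^r · r^s ≡ 269·369 = 99261 ≡ 66 (mod 389)

66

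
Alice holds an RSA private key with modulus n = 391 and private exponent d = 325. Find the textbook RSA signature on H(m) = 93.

162

Squares mod 391: (H(m))^1≡93, (H(m))^2≡47, (H(m))^4≡254, (H(m))^8≡1, (H(m))^16≡1, (H(m))^32≡1, (H(m))^64≡1, (H(m))^128≡1, (H(m))^256≡1
325 = 256 + 64 + 4 + 1, so (H(m))^325 ≡ 1·1·254·93 ≡ 162 (mod 391)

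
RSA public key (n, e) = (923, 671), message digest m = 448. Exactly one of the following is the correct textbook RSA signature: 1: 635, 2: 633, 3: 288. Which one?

Candidate 1: Squares mod 923: 635^1≡635, 635^2≡797, 635^4≡185, 635^8≡74, 635^16≡861, 635^32≡152, 635^64≡29, 635^128≡841, 635^256≡263, 635^512≡867; 671 = 512 + 128 + 16 + 8 + 4 + 2 + 1, so 635^671 ≡ 867·841·861·74·185·797·635 ≡ 448 (mod 923)
  → matches m = 448
Candidate 2: Squares mod 923: 633^1≡633, 633^2≡107, 633^4≡373, 633^8≡679, 633^16≡464, 633^32≡237, 633^64≡789, 633^128≡419, 633^256≡191, 633^512≡484; 671 = 512 + 128 + 16 + 8 + 4 + 2 + 1, so 633^671 ≡ 484·419·464·679·373·107·633 ≡ 133 (mod 923)
Candidate 3: Squares mod 923: 288^1≡288, 288^2≡797, 288^4≡185, 288^8≡74, 288^16≡861, 288^32≡152, 288^64≡29, 288^128≡841, 288^256≡263, 288^512≡867; 671 = 512 + 128 + 16 + 8 + 4 + 2 + 1, so 288^671 ≡ 867·841·861·74·185·797·288 ≡ 475 (mod 923)

1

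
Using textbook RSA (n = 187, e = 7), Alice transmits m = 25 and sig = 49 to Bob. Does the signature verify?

sig^2 ≡ 49^2 = 2401 ≡ 157
sig^4 ≡ 157^2 = 24649 ≡ 152
7 = 4 + 2 + 1, so sig^7 ≡ 152·157·49 ≡ 25 (mod 187)
sig^7 mod 187 = 25 matches m.

verifies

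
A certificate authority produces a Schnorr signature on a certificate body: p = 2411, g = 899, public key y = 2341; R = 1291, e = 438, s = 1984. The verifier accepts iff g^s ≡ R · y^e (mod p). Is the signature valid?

valid

g^s mod p:
899^2 = 808201 ≡ 516
899^4 ≡ 516^2 = 266256 ≡ 1046
899^8 ≡ 1046^2 = 1094116 ≡ 1933
899^16 ≡ 1933^2 = 3736489 ≡ 1850
899^32 ≡ 1850^2 = 3422500 ≡ 1291
899^64 ≡ 1291^2 = 1666681 ≡ 680
899^128 ≡ 680^2 = 462400 ≡ 1899
899^256 ≡ 1899^2 = 3606201 ≡ 1756
899^512 ≡ 1756^2 = 3083536 ≡ 2278
899^1024 ≡ 2278^2 = 5189284 ≡ 812
1984 = 1024 + 512 + 256 + 128 + 64, so 899^1984 ≡ 812·2278·1756·1899·680 ≡ 1310 (mod 2411)
R · y^e mod p:
2341^2 = 5480281 ≡ 78
2341^4 ≡ 78^2 = 6084 ≡ 1262
2341^8 ≡ 1262^2 = 1592644 ≡ 1384
2341^16 ≡ 1384^2 = 1915456 ≡ 1122
2341^32 ≡ 1122^2 = 1258884 ≡ 342
2341^64 ≡ 342^2 = 116964 ≡ 1236
2341^128 ≡ 1236^2 = 1527696 ≡ 1533
2341^256 ≡ 1533^2 = 2350089 ≡ 1775
438 = 256 + 128 + 32 + 16 + 4 + 2, so 2341^438 ≡ 1775·1533·342·1122·1262·78 ≡ 537 (mod 2411)
1291·537 = 693267 ≡ 1310 (mod 2411)
1310 ≡ 1310 (mod 2411); signature holds.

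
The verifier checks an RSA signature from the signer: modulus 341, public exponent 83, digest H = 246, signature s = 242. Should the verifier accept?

reject

s^2 ≡ 242^2 = 58564 ≡ 253
s^4 ≡ 253^2 = 64009 ≡ 242
s^8 ≡ 242^2 = 58564 ≡ 253
s^16 ≡ 253^2 = 64009 ≡ 242
s^32 ≡ 242^2 = 58564 ≡ 253
s^64 ≡ 253^2 = 64009 ≡ 242
83 = 64 + 16 + 2 + 1, so s^83 ≡ 242·242·253·242 ≡ 253 (mod 341)
s^83 mod 341 = 253, but H = 246.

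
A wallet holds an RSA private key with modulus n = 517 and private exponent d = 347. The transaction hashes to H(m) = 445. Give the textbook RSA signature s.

80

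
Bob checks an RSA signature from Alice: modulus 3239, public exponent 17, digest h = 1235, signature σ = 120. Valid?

no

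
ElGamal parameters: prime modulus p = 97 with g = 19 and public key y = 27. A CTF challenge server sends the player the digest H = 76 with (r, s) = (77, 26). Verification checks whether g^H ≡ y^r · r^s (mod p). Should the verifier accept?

Left side g^H mod p:
Squares mod 97: 19^1≡19, 19^2≡70, 19^4≡50, 19^8≡75, 19^16≡96, 19^32≡1, 19^64≡1
76 = 64 + 8 + 4, so 19^76 ≡ 1·75·50 ≡ 64 (mod 97)
Right side y^r · r^s mod p:
Squares mod 97: 27^1≡27, 27^2≡50, 27^4≡75, 27^8≡96, 27^16≡1, 27^32≡1, 27^64≡1
77 = 64 + 8 + 4 + 1, so 27^77 ≡ 1·96·75·27 ≡ 12 (mod 97)
Squares mod 97: 77^1≡77, 77^2≡12, 77^4≡47, 77^8≡75, 77^16≡96
26 = 16 + 8 + 2, so 77^26 ≡ 96·75·12 ≡ 70 (mod 97)
12·70 = 840 ≡ 64 (mod 97)
64 ≡ 64 (mod 97), so the signature is genuine.

accept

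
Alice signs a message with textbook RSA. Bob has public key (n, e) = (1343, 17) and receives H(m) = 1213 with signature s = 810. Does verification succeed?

fails

s^17 mod 1343 = 980
The recovered value 980 does not match the digest 1213.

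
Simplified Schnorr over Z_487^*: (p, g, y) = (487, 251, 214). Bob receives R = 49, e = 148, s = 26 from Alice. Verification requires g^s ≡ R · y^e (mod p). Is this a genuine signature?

forged

g^s mod p:
251^26 mod 487 = 453
R · y^e mod p:
214^148 mod 487 = 152
49·152 = 7448 ≡ 143 (mod 487)
453 ≠ 143; the check fails.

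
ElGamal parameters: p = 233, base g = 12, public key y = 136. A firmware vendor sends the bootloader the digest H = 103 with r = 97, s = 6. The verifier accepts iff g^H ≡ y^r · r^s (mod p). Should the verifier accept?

reject

Left side g^H mod p:
12^2 = 144
12^4 ≡ 144^2 = 20736 ≡ 232
12^8 ≡ 232^2 = 53824 ≡ 1
12^16 ≡ 1^2 = 1
12^32 ≡ 1^2 = 1
12^64 ≡ 1^2 = 1
103 = 64 + 32 + 4 + 2 + 1, so 12^103 ≡ 1·1·232·144·12 ≡ 136 (mod 233)
Right side y^r · r^s mod p:
136^2 = 18496 ≡ 89
136^4 ≡ 89^2 = 7921 ≡ 232
136^8 ≡ 232^2 = 53824 ≡ 1
136^16 ≡ 1^2 = 1
136^32 ≡ 1^2 = 1
136^64 ≡ 1^2 = 1
97 = 64 + 32 + 1, so 136^97 ≡ 1·1·136 ≡ 136 (mod 233)
97^2 = 9409 ≡ 89
97^4 ≡ 89^2 = 7921 ≡ 232
6 = 4 + 2, so 97^6 ≡ 232·89 ≡ 144 (mod 233)
136·144 = 19584 ≡ 12 (mod 233)
136 ≠ 12, so verification fails.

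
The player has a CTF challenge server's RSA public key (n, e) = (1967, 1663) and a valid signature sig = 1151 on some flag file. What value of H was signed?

sig^2 ≡ 1151^2 = 1324801 ≡ 1010
sig^4 ≡ 1010^2 = 1020100 ≡ 1194
sig^8 ≡ 1194^2 = 1425636 ≡ 1528
sig^16 ≡ 1528^2 = 2334784 ≡ 1922
sig^32 ≡ 1922^2 = 3694084 ≡ 58
sig^64 ≡ 58^2 = 3364 ≡ 1397
sig^128 ≡ 1397^2 = 1951609 ≡ 345
sig^256 ≡ 345^2 = 119025 ≡ 1005
sig^512 ≡ 1005^2 = 1010025 ≡ 954
sig^1024 ≡ 954^2 = 910116 ≡ 1362
1663 = 1024 + 512 + 64 + 32 + 16 + 8 + 4 + 2 + 1, so sig^1663 ≡ 1362·954·1397·58·1922·1528·1194·1010·1151 ≡ 738 (mod 1967)

738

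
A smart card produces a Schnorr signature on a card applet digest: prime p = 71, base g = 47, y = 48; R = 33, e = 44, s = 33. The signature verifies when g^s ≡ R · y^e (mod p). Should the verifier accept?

accept

g^s mod p:
47^2 = 2209 ≡ 8
47^4 ≡ 8^2 = 64
47^8 ≡ 64^2 = 4096 ≡ 49
47^16 ≡ 49^2 = 2401 ≡ 58
47^32 ≡ 58^2 = 3364 ≡ 27
33 = 32 + 1, so 47^33 ≡ 27·47 ≡ 62 (mod 71)
R · y^e mod p:
48^2 = 2304 ≡ 32
48^4 ≡ 32^2 = 1024 ≡ 30
48^8 ≡ 30^2 = 900 ≡ 48
48^16 ≡ 48^2 = 2304 ≡ 32
48^32 ≡ 32^2 = 1024 ≡ 30
44 = 32 + 8 + 4, so 48^44 ≡ 30·48·30 ≡ 32 (mod 71)
33·32 = 1056 ≡ 62 (mod 71)
62 ≡ 62 (mod 71); signature holds.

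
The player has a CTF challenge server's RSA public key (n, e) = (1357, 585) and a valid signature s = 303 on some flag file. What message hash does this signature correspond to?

200

Squares mod 1357: s^1≡303, s^2≡890, s^4≡969, s^8≡1274, s^16≡104, s^32≡1317, s^64≡243, s^128≡698, s^256≡41, s^512≡324
585 = 512 + 64 + 8 + 1, so s^585 ≡ 324·243·1274·303 ≡ 200 (mod 1357)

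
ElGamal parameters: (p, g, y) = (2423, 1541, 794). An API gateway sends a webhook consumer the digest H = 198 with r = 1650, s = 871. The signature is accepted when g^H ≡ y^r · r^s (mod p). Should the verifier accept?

Left side g^H mod p:
1541^2 = 2374681 ≡ 141
1541^4 ≡ 141^2 = 19881 ≡ 497
1541^8 ≡ 497^2 = 247009 ≡ 2286
1541^16 ≡ 2286^2 = 5225796 ≡ 1808
1541^32 ≡ 1808^2 = 3268864 ≡ 237
1541^64 ≡ 237^2 = 56169 ≡ 440
1541^128 ≡ 440^2 = 193600 ≡ 2183
198 = 128 + 64 + 4 + 2, so 1541^198 ≡ 2183·440·497·141 ≡ 1560 (mod 2423)
Right side y^r · r^s mod p:
794^2 = 630436 ≡ 456
794^4 ≡ 456^2 = 207936 ≡ 1981
794^8 ≡ 1981^2 = 3924361 ≡ 1524
794^16 ≡ 1524^2 = 2322576 ≡ 1342
794^32 ≡ 1342^2 = 1800964 ≡ 675
794^64 ≡ 675^2 = 455625 ≡ 101
794^128 ≡ 101^2 = 10201 ≡ 509
794^256 ≡ 509^2 = 259081 ≡ 2243
794^512 ≡ 2243^2 = 5031049 ≡ 901
794^1024 ≡ 901^2 = 811801 ≡ 96
1650 = 1024 + 512 + 64 + 32 + 16 + 2, so 794^1650 ≡ 96·901·101·675·1342·456 ≡ 1156 (mod 2423)
1650^2 = 2722500 ≡ 1471
1650^4 ≡ 1471^2 = 2163841 ≡ 102
1650^8 ≡ 102^2 = 10404 ≡ 712
1650^16 ≡ 712^2 = 506944 ≡ 537
1650^32 ≡ 537^2 = 288369 ≡ 32
1650^64 ≡ 32^2 = 1024
1650^128 ≡ 1024^2 = 1048576 ≡ 1840
1650^256 ≡ 1840^2 = 3385600 ≡ 669
1650^512 ≡ 669^2 = 447561 ≡ 1729
871 = 512 + 256 + 64 + 32 + 4 + 2 + 1, so 1650^871 ≡ 1729·669·1024·32·102·1471·1650 ≡ 1048 (mod 2423)
1156·1048 = 1211488 ≡ 2411 (mod 2423)
1560 ≠ 2411, so verification fails.

reject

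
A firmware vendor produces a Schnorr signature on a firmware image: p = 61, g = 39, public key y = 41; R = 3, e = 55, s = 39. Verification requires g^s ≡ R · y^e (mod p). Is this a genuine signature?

forged

g^s mod p:
Squares mod 61: 39^1≡39, 39^2≡57, 39^4≡16, 39^8≡12, 39^16≡22, 39^32≡57
39 = 32 + 4 + 2 + 1, so 39^39 ≡ 57·16·57·39 ≡ 41 (mod 61)
R · y^e mod p:
Squares mod 61: 41^1≡41, 41^2≡34, 41^4≡58, 41^8≡9, 41^16≡20, 41^32≡34
55 = 32 + 16 + 4 + 2 + 1, so 41^55 ≡ 34·20·58·34·41 ≡ 60 (mod 61)
3·60 = 180 ≡ 58 (mod 61)
41 ≠ 58; the check fails.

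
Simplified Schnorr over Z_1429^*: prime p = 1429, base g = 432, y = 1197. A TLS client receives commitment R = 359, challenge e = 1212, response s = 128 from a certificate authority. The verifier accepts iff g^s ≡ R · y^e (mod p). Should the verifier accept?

reject

g^s mod p:
432^2 = 186624 ≡ 854
432^4 ≡ 854^2 = 729316 ≡ 526
432^8 ≡ 526^2 = 276676 ≡ 879
432^16 ≡ 879^2 = 772641 ≡ 981
432^32 ≡ 981^2 = 962361 ≡ 644
432^64 ≡ 644^2 = 414736 ≡ 326
432^128 ≡ 326^2 = 106276 ≡ 530
R · y^e mod p:
1197^2 = 1432809 ≡ 951
1197^4 ≡ 951^2 = 904401 ≡ 1273
1197^8 ≡ 1273^2 = 1620529 ≡ 43
1197^16 ≡ 43^2 = 1849 ≡ 420
1197^32 ≡ 420^2 = 176400 ≡ 633
1197^64 ≡ 633^2 = 400689 ≡ 569
1197^128 ≡ 569^2 = 323761 ≡ 807
1197^256 ≡ 807^2 = 651249 ≡ 1054
1197^512 ≡ 1054^2 = 1110916 ≡ 583
1197^1024 ≡ 583^2 = 339889 ≡ 1216
1212 = 1024 + 128 + 32 + 16 + 8 + 4, so 1197^1212 ≡ 1216·807·633·420·43·1273 ≡ 922 (mod 1429)
359·922 = 330998 ≡ 899 (mod 1429)
530 ≠ 899; the check fails.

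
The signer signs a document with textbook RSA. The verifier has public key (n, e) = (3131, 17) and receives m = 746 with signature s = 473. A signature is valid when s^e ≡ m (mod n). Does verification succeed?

Squares mod 3131: s^1≡473, s^2≡1428, s^4≡903, s^8≡1349, s^16≡690
17 = 16 + 1, so s^17 ≡ 690·473 ≡ 746 (mod 3131)
s^17 mod 3131 = 746 matches m.

passes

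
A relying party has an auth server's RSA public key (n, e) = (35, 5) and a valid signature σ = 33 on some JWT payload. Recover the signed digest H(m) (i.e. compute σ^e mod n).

σ^2 ≡ 33^2 = 1089 ≡ 4
σ^4 ≡ 4^2 = 16
5 = 4 + 1, so σ^5 ≡ 16·33 ≡ 3 (mod 35)

3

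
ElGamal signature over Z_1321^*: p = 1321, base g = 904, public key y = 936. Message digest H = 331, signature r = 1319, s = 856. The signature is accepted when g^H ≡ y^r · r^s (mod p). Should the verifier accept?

reject

Left side g^H mod p:
Squares mod 1321: 904^1≡904, 904^2≡838, 904^4≡793, 904^8≡53, 904^16≡167, 904^32≡148, 904^64≡768, 904^128≡658, 904^256≡997
331 = 256 + 64 + 8 + 2 + 1, so 904^331 ≡ 997·768·53·838·904 ≡ 1153 (mod 1321)
Right side y^r · r^s mod p:
Squares mod 1321: 936^1≡936, 936^2≡273, 936^4≡553, 936^8≡658, 936^16≡997, 936^32≡617, 936^64≡241, 936^128≡1278, 936^256≡528, 936^512≡53, 936^1024≡167
1319 = 1024 + 256 + 32 + 4 + 2 + 1, so 936^1319 ≡ 167·528·617·553·273·936 ≡ 947 (mod 1321)
Squares mod 1321: 1319^1≡1319, 1319^2≡4, 1319^4≡16, 1319^8≡256, 1319^16≡807, 1319^32≡1317, 1319^64≡16, 1319^128≡256, 1319^256≡807, 1319^512≡1317
856 = 512 + 256 + 64 + 16 + 8, so 1319^856 ≡ 1317·807·16·807·256 ≡ 807 (mod 1321)
947·807 = 764229 ≡ 691 (mod 1321)
1153 ≠ 691, so verification fails.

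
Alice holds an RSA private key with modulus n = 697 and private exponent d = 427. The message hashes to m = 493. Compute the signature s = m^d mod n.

Squares mod 697: m^1≡493, m^2≡493, m^4≡493, m^8≡493, m^16≡493, m^32≡493, m^64≡493, m^128≡493, m^256≡493
427 = 256 + 128 + 32 + 8 + 2 + 1, so m^427 ≡ 493·493·493·493·493·493 ≡ 493 (mod 697)

493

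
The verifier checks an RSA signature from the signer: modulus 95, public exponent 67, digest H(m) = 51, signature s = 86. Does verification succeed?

s^2 ≡ 86^2 = 7396 ≡ 81
s^4 ≡ 81^2 = 6561 ≡ 6
s^8 ≡ 6^2 = 36
s^16 ≡ 36^2 = 1296 ≡ 61
s^32 ≡ 61^2 = 3721 ≡ 16
s^64 ≡ 16^2 = 256 ≡ 66
67 = 64 + 2 + 1, so s^67 ≡ 66·81·86 ≡ 51 (mod 95)
s^67 mod 95 = 51 matches H(m).

passes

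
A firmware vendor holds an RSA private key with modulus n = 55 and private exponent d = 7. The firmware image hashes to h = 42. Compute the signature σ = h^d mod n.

48

h^2 ≡ 42^2 = 1764 ≡ 4
h^4 ≡ 4^2 = 16
7 = 4 + 2 + 1, so h^7 ≡ 16·4·42 ≡ 48 (mod 55)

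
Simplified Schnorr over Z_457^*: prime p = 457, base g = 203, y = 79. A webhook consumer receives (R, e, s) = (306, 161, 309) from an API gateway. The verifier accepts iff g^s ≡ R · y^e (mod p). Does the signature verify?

g^s mod p:
203^2 = 41209 ≡ 79
203^4 ≡ 79^2 = 6241 ≡ 300
203^8 ≡ 300^2 = 90000 ≡ 428
203^16 ≡ 428^2 = 183184 ≡ 384
203^32 ≡ 384^2 = 147456 ≡ 302
203^64 ≡ 302^2 = 91204 ≡ 261
203^128 ≡ 261^2 = 68121 ≡ 28
203^256 ≡ 28^2 = 784 ≡ 327
309 = 256 + 32 + 16 + 4 + 1, so 203^309 ≡ 327·302·384·300·203 ≡ 289 (mod 457)
R · y^e mod p:
79^2 = 6241 ≡ 300
79^4 ≡ 300^2 = 90000 ≡ 428
79^8 ≡ 428^2 = 183184 ≡ 384
79^16 ≡ 384^2 = 147456 ≡ 302
79^32 ≡ 302^2 = 91204 ≡ 261
79^64 ≡ 261^2 = 68121 ≡ 28
79^128 ≡ 28^2 = 784 ≡ 327
161 = 128 + 32 + 1, so 79^161 ≡ 327·261·79 ≡ 292 (mod 457)
306·292 = 89352 ≡ 237 (mod 457)
289 ≠ 237; the check fails.

does not verify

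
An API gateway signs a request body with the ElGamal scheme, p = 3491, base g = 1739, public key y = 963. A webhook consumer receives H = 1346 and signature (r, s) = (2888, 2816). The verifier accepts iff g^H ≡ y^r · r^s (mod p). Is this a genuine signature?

forged

Left side g^H mod p:
Squares mod 3491: 1739^1≡1739, 1739^2≡915, 1739^4≡2876, 1739^8≡1197, 1739^16≡1499, 1739^32≡2288, 1739^64≡1935, 1739^128≡1873, 1739^256≡3165, 1739^512≡1546, 1739^1024≡2272
1346 = 1024 + 256 + 64 + 2, so 1739^1346 ≡ 2272·3165·1935·915 ≡ 1078 (mod 3491)
Right side y^r · r^s mod p:
Squares mod 3491: 963^1≡963, 963^2≡2254, 963^4≡1111, 963^8≡1998, 963^16≡1791, 963^32≡2943, 963^64≡78, 963^128≡2593, 963^256≡3474, 963^512≡289, 963^1024≡3228, 963^2048≡2840
2888 = 2048 + 512 + 256 + 64 + 8, so 963^2888 ≡ 2840·289·3474·78·1998 ≡ 1681 (mod 3491)
Squares mod 3491: 2888^1≡2888, 2888^2≡545, 2888^4≡290, 2888^8≡316, 2888^16≡2108, 2888^32≡3112, 2888^64≡510, 2888^128≡1766, 2888^256≡1293, 2888^512≡3151, 2888^1024≡397, 2888^2048≡514
2816 = 2048 + 512 + 256, so 2888^2816 ≡ 514·3151·1293 ≡ 768 (mod 3491)
1681·768 = 1291008 ≡ 2829 (mod 3491)
1078 ≠ 2829, so verification fails.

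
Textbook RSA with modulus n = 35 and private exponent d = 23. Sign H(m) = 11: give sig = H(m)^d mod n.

Squares mod 35: (H(m))^1≡11, (H(m))^2≡16, (H(m))^4≡11, (H(m))^8≡16, (H(m))^16≡11
23 = 16 + 4 + 2 + 1, so (H(m))^23 ≡ 11·11·16·11 ≡ 16 (mod 35)

16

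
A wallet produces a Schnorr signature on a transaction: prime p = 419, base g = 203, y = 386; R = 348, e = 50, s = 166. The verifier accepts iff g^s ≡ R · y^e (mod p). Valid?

no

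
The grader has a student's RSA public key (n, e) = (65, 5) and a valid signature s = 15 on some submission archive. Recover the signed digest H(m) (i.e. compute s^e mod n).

45

s^2 ≡ 15^2 = 225 ≡ 30
s^4 ≡ 30^2 = 900 ≡ 55
5 = 4 + 1, so s^5 ≡ 55·15 ≡ 45 (mod 65)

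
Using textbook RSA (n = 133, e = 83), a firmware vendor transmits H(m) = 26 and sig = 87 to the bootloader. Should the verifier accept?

sig^83 mod 133 = 26
sig^83 mod 133 = 26 matches H(m).

accept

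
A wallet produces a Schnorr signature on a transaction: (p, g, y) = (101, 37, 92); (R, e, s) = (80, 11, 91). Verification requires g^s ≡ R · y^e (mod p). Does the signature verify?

g^s mod p:
37^2 = 1369 ≡ 56
37^4 ≡ 56^2 = 3136 ≡ 5
37^8 ≡ 5^2 = 25
37^16 ≡ 25^2 = 625 ≡ 19
37^32 ≡ 19^2 = 361 ≡ 58
37^64 ≡ 58^2 = 3364 ≡ 31
91 = 64 + 16 + 8 + 2 + 1, so 37^91 ≡ 31·19·25·56·37 ≡ 19 (mod 101)
R · y^e mod p:
92^2 = 8464 ≡ 81
92^4 ≡ 81^2 = 6561 ≡ 97
92^8 ≡ 97^2 = 9409 ≡ 16
11 = 8 + 2 + 1, so 92^11 ≡ 16·81·92 ≡ 52 (mod 101)
80·52 = 4160 ≡ 19 (mod 101)
19 ≡ 19 (mod 101); signature holds.

verifies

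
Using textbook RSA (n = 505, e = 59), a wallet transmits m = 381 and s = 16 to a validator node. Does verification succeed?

s^2 ≡ 16^2 = 256
s^4 ≡ 256^2 = 65536 ≡ 391
s^8 ≡ 391^2 = 152881 ≡ 371
s^16 ≡ 371^2 = 137641 ≡ 281
s^32 ≡ 281^2 = 78961 ≡ 181
59 = 32 + 16 + 8 + 2 + 1, so s^59 ≡ 181·281·371·256·16 ≡ 381 (mod 505)
Since 381 equals the digest 381, verification succeeds.

passes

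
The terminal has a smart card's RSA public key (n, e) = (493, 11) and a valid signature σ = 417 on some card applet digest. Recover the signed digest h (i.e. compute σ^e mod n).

474

Squares mod 493: σ^1≡417, σ^2≡353, σ^4≡373, σ^8≡103
11 = 8 + 2 + 1, so σ^11 ≡ 103·353·417 ≡ 474 (mod 493)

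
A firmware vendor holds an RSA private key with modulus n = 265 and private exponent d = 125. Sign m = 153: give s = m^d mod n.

m^2 ≡ 153^2 = 23409 ≡ 89
m^4 ≡ 89^2 = 7921 ≡ 236
m^8 ≡ 236^2 = 55696 ≡ 46
m^16 ≡ 46^2 = 2116 ≡ 261
m^32 ≡ 261^2 = 68121 ≡ 16
m^64 ≡ 16^2 = 256
125 = 64 + 32 + 16 + 8 + 4 + 1, so m^125 ≡ 256·16·261·46·236·153 ≡ 258 (mod 265)

258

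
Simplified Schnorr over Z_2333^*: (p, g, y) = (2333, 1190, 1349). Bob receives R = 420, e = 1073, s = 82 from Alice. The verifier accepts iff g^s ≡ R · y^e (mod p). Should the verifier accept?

g^s mod p:
1190^2 = 1416100 ≡ 2302
1190^4 ≡ 2302^2 = 5299204 ≡ 961
1190^8 ≡ 961^2 = 923521 ≡ 1986
1190^16 ≡ 1986^2 = 3944196 ≡ 1426
1190^32 ≡ 1426^2 = 2033476 ≡ 1433
1190^64 ≡ 1433^2 = 2053489 ≡ 449
82 = 64 + 16 + 2, so 1190^82 ≡ 449·1426·2302 ≡ 670 (mod 2333)
R · y^e mod p:
1349^2 = 1819801 ≡ 61
1349^4 ≡ 61^2 = 3721 ≡ 1388
1349^8 ≡ 1388^2 = 1926544 ≡ 1819
1349^16 ≡ 1819^2 = 3308761 ≡ 567
1349^32 ≡ 567^2 = 321489 ≡ 1868
1349^64 ≡ 1868^2 = 3489424 ≡ 1589
1349^128 ≡ 1589^2 = 2524921 ≡ 615
1349^256 ≡ 615^2 = 378225 ≡ 279
1349^512 ≡ 279^2 = 77841 ≡ 852
1349^1024 ≡ 852^2 = 725904 ≡ 341
1073 = 1024 + 32 + 16 + 1, so 1349^1073 ≡ 341·1868·567·1349 ≡ 1057 (mod 2333)
420·1057 = 443940 ≡ 670 (mod 2333)
670 ≡ 670 (mod 2333); signature holds.

accept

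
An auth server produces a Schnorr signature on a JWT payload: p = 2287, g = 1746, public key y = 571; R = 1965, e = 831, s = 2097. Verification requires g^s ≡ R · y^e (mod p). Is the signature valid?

valid

g^s mod p:
1746^2 = 3048516 ≡ 2232
1746^4 ≡ 2232^2 = 4981824 ≡ 738
1746^8 ≡ 738^2 = 544644 ≡ 338
1746^16 ≡ 338^2 = 114244 ≡ 2181
1746^32 ≡ 2181^2 = 4756761 ≡ 2088
1746^64 ≡ 2088^2 = 4359744 ≡ 722
1746^128 ≡ 722^2 = 521284 ≡ 2135
1746^256 ≡ 2135^2 = 4558225 ≡ 234
1746^512 ≡ 234^2 = 54756 ≡ 2155
1746^1024 ≡ 2155^2 = 4644025 ≡ 1415
1746^2048 ≡ 1415^2 = 2002225 ≡ 1100
2097 = 2048 + 32 + 16 + 1, so 1746^2097 ≡ 1100·2088·2181·1746 ≡ 1716 (mod 2287)
R · y^e mod p:
571^2 = 326041 ≡ 1287
571^4 ≡ 1287^2 = 1656369 ≡ 581
571^8 ≡ 581^2 = 337561 ≡ 1372
571^16 ≡ 1372^2 = 1882384 ≡ 183
571^32 ≡ 183^2 = 33489 ≡ 1471
571^64 ≡ 1471^2 = 2163841 ≡ 339
571^128 ≡ 339^2 = 114921 ≡ 571
571^256 ≡ 571^2 = 326041 ≡ 1287
571^512 ≡ 1287^2 = 1656369 ≡ 581
831 = 512 + 256 + 32 + 16 + 8 + 4 + 2 + 1, so 571^831 ≡ 581·1287·1471·183·1372·581·1287·571 ≡ 364 (mod 2287)
1965·364 = 715260 ≡ 1716 (mod 2287)
1716 ≡ 1716 (mod 2287); signature holds.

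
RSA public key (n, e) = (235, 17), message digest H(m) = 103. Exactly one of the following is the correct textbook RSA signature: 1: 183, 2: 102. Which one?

1

Candidate 1: Squares mod 235: 183^1≡183, 183^2≡119, 183^4≡61, 183^8≡196, 183^16≡111; 17 = 16 + 1, so 183^17 ≡ 111·183 ≡ 103 (mod 235)
  → matches H(m) = 103
Candidate 2: Squares mod 235: 102^1≡102, 102^2≡64, 102^4≡101, 102^8≡96, 102^16≡51; 17 = 16 + 1, so 102^17 ≡ 51·102 ≡ 32 (mod 235)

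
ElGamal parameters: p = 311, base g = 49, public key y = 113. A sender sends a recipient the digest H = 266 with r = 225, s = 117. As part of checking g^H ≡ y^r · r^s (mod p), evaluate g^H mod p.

49^2 = 2401 ≡ 224
49^4 ≡ 224^2 = 50176 ≡ 105
49^8 ≡ 105^2 = 11025 ≡ 140
49^16 ≡ 140^2 = 19600 ≡ 7
49^32 ≡ 7^2 = 49
49^64 ≡ 49^2 = 2401 ≡ 224
49^128 ≡ 224^2 = 50176 ≡ 105
49^256 ≡ 105^2 = 11025 ≡ 140
266 = 256 + 8 + 2, so 49^266 ≡ 140·140·224 ≡ 13 (mod 311)

13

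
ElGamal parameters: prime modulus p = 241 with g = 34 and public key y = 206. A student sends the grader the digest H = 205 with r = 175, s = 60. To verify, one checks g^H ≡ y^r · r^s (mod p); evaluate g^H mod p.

34^2 = 1156 ≡ 192
34^4 ≡ 192^2 = 36864 ≡ 232
34^8 ≡ 232^2 = 53824 ≡ 81
34^16 ≡ 81^2 = 6561 ≡ 54
34^32 ≡ 54^2 = 2916 ≡ 24
34^64 ≡ 24^2 = 576 ≡ 94
34^128 ≡ 94^2 = 8836 ≡ 160
205 = 128 + 64 + 8 + 4 + 1, so 34^205 ≡ 160·94·81·232·34 ≡ 11 (mod 241)

11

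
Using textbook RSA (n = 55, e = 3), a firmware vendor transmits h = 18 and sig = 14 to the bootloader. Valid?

sig^2 ≡ 14^2 = 196 ≡ 31
3 = 2 + 1, so sig^3 ≡ 31·14 ≡ 49 (mod 55)
The recovered value 49 does not match the digest 18.

no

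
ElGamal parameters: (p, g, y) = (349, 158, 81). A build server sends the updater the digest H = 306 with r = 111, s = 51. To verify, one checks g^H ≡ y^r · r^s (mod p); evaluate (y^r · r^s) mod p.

31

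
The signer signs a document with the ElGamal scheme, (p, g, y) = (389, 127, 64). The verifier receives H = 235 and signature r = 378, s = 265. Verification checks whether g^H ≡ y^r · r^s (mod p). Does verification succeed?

fails

Left side g^H mod p:
127^235 mod 389 = 313
Right side y^r · r^s mod p:
64^378 mod 389 = 7
378^265 mod 389 = 68
7·68 = 476 ≡ 87 (mod 389)
313 ≠ 87, so verification fails.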